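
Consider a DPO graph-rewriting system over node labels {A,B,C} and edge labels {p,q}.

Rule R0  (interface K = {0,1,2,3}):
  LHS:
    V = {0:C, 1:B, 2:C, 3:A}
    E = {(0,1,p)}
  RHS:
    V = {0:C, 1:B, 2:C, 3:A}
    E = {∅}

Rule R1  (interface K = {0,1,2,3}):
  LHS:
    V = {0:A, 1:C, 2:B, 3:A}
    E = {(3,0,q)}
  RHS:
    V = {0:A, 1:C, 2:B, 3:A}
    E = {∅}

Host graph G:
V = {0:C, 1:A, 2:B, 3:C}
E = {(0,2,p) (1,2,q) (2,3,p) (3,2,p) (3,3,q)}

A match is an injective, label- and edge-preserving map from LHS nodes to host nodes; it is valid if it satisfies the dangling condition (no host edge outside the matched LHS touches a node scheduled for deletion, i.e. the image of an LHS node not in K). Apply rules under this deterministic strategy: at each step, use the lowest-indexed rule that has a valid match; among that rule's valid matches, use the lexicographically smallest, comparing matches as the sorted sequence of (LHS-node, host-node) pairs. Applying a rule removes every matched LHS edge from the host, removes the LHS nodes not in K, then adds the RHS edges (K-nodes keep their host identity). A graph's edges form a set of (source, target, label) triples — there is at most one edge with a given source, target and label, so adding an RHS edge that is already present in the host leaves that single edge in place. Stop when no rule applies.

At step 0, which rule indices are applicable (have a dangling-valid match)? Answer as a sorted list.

R0: 2 valid matches — {0↦0, 1↦2, 2↦3, 3↦1}, {0↦3, 1↦2, 2↦0, 3↦1}
R1: no valid match — LHS pattern not found

Answer: [R0]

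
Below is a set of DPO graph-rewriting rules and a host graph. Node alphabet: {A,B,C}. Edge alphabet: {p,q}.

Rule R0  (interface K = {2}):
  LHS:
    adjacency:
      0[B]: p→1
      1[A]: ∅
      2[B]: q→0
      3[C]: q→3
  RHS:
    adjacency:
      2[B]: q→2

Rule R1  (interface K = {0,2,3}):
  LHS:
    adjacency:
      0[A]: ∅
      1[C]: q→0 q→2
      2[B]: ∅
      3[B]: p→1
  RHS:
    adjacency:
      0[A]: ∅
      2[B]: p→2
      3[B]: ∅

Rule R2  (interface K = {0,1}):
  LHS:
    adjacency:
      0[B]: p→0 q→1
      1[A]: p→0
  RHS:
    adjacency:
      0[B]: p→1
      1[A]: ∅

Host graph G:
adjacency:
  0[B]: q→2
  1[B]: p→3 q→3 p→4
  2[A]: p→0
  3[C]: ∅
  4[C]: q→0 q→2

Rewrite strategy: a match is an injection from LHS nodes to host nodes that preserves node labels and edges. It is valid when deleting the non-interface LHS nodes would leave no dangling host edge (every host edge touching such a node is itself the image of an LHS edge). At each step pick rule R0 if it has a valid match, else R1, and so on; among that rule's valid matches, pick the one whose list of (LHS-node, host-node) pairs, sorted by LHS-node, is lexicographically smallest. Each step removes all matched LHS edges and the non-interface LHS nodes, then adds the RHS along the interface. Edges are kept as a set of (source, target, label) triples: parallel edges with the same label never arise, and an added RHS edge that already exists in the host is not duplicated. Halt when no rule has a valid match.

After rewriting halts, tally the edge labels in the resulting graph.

[0] host  ⇒  5 nodes, 7 edges  {0-q->2 1-p->3 1-q->3 1-p->4 2-p->0 4-q->0 4-q->2}
[1] R1 @ {0↦2, 1↦4, 2↦0, 3↦1}  ⇒  4 nodes, 5 edges  {0-p->0 0-q->2 1-p->3 1-q->3 2-p->0}
[2] R2 @ {0↦0, 1↦2}  ⇒  4 nodes, 3 edges  {0-p->2 1-p->3 1-q->3}
final graph: no rule applies after step 2
NF edges: [(0, 2, 'p'), (1, 3, 'p'), (1, 3, 'q')]

Answer: p:2 q:1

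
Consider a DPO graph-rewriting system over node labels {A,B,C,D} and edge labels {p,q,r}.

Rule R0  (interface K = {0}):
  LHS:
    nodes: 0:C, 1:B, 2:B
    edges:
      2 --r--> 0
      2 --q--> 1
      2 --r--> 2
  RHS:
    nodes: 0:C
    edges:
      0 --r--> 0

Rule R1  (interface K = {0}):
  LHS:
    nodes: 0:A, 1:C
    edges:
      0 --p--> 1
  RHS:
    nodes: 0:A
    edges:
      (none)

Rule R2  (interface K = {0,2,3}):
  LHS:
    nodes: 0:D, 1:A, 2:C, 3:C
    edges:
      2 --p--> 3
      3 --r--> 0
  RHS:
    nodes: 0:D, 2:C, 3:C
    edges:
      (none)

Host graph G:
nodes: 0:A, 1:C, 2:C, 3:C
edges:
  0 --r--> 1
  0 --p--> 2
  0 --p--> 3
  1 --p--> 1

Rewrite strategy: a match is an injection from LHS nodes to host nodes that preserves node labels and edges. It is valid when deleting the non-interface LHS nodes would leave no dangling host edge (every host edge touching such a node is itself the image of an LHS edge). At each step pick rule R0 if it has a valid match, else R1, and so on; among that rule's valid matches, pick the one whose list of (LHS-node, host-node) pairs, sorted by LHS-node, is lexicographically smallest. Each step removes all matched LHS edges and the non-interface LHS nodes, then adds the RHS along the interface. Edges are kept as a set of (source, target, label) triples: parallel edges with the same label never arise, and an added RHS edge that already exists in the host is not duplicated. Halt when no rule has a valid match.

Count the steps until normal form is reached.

[0] host  ⇒  4 nodes, 4 edges  {0-r->1 0-p->2 0-p->3 1-p->1}
[1] R1 @ {0↦0, 1↦2}  ⇒  3 nodes, 3 edges  {0-r->1 0-p->3 1-p->1}
[2] R1 @ {0↦0, 1↦3}  ⇒  2 nodes, 2 edges  {0-r->1 1-p->1}
final graph: no rule applies after step 2

Answer: 2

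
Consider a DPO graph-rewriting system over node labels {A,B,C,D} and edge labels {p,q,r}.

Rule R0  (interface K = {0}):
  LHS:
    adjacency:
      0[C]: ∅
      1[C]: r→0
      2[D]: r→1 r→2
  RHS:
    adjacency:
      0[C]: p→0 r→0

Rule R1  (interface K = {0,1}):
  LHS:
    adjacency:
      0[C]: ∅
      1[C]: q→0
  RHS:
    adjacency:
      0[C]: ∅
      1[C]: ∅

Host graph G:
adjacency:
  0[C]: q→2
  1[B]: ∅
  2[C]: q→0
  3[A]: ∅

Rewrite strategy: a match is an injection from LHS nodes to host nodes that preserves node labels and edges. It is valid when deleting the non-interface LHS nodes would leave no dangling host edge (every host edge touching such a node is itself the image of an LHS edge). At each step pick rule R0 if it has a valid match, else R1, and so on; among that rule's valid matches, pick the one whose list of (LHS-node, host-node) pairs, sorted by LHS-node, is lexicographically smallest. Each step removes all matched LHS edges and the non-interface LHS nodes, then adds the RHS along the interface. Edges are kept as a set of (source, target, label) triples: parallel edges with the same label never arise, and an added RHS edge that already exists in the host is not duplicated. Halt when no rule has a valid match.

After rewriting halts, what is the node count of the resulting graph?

start.  V:4 E:2  edges: 0-q->2 2-q->0
1. fire R1 via {0↦0, 1↦2}  →  V:4 E:1  edges: 0-q->2
2. fire R1 via {0↦2, 1↦0}  →  V:4 E:0  edges: ∅
normal form: no rule applies after step 2
NF nodes: {0:C, 1:B, 2:C, 3:A}

Answer: 4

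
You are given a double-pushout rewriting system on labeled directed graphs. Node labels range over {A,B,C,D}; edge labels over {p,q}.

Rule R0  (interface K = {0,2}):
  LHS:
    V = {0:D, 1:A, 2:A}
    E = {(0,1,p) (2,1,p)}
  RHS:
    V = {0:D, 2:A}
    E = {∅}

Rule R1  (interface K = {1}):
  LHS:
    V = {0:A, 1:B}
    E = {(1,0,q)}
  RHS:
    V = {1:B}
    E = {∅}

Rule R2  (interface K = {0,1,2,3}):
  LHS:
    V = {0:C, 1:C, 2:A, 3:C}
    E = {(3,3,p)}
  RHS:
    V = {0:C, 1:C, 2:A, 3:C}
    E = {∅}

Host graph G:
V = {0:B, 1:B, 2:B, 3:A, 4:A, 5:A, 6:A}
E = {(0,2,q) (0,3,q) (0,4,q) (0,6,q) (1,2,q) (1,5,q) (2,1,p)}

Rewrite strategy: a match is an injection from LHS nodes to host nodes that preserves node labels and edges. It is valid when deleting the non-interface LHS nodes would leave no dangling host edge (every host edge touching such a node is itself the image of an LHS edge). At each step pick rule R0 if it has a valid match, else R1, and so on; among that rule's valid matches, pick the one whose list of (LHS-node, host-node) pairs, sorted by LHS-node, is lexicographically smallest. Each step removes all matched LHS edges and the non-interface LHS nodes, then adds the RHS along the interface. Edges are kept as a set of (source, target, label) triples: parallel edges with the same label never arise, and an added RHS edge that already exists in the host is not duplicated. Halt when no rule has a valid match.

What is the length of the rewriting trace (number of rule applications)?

[0] host  ⇒  7 nodes, 7 edges  {0-q->2 0-q->3 0-q->4 0-q->6 1-q->2 1-q->5 2-p->1}
[1] R1 @ {0↦3, 1↦0}  ⇒  6 nodes, 6 edges  {0-q->2 0-q->4 0-q->6 1-q->2 1-q->5 2-p->1}
[2] R1 @ {0↦4, 1↦0}  ⇒  5 nodes, 5 edges  {0-q->2 0-q->6 1-q->2 1-q->5 2-p->1}
[3] R1 @ {0↦5, 1↦1}  ⇒  4 nodes, 4 edges  {0-q->2 0-q->6 1-q->2 2-p->1}
[4] R1 @ {0↦6, 1↦0}  ⇒  3 nodes, 3 edges  {0-q->2 1-q->2 2-p->1}
normal form: no rule applies after step 4

Answer: 4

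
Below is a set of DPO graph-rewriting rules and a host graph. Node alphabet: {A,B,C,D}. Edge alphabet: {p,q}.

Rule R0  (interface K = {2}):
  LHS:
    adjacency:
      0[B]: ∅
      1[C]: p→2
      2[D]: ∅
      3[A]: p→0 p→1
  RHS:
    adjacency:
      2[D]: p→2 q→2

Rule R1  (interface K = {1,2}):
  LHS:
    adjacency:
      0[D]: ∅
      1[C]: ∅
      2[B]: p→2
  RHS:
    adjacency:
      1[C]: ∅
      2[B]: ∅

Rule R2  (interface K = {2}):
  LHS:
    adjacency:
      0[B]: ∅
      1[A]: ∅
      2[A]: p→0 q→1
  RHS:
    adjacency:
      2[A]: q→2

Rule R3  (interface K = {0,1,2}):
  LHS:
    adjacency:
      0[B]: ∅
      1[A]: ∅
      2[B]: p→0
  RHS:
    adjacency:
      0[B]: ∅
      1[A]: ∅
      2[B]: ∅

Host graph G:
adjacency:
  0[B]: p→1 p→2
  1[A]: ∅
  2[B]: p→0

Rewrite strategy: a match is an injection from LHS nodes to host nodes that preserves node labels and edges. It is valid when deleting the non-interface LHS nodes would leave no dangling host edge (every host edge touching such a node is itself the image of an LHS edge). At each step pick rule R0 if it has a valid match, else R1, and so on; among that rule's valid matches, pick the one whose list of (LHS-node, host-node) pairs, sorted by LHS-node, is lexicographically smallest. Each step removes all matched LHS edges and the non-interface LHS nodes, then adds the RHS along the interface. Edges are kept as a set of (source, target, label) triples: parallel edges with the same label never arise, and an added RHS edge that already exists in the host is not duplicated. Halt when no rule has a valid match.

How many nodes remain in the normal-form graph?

Answer: 3

Derivation:
[0] host  ⇒  3 nodes, 3 edges  {0-p->1 0-p->2 2-p->0}
[1] R3 @ {0↦0, 1↦1, 2↦2}  ⇒  3 nodes, 2 edges  {0-p->1 0-p->2}
[2] R3 @ {0↦2, 1↦1, 2↦0}  ⇒  3 nodes, 1 edges  {0-p->1}
normal form: no rule applies after step 2
NF nodes: {0:B, 1:A, 2:B}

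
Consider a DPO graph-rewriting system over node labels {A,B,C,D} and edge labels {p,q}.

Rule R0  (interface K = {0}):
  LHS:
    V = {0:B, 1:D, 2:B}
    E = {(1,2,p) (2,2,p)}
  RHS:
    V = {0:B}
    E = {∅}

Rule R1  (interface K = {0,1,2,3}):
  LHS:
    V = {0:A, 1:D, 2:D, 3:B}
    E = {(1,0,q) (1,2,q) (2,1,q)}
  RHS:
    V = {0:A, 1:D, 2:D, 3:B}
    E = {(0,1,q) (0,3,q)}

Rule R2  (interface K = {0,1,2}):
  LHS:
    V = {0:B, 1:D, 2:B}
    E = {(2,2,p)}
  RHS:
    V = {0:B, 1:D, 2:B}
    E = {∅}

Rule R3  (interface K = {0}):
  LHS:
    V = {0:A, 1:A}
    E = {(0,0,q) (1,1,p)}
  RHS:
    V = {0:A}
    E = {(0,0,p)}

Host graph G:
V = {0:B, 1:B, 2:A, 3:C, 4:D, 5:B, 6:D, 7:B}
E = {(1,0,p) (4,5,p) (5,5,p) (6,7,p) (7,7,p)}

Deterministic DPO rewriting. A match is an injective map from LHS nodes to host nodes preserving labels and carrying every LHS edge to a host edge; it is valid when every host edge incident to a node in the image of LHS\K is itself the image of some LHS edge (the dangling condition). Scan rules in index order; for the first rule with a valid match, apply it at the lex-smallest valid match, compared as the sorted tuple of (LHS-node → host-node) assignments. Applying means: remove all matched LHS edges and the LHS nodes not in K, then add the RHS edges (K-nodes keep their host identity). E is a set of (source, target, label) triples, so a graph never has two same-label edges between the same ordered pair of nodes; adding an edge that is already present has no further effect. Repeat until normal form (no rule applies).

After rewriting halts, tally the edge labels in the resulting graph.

Answer: p:1

Derivation:
start.  V:8 E:5  edges: 1-p->0 4-p->5 5-p->5 6-p->7 7-p->7
1. fire R0 via {0↦0, 1↦4, 2↦5}  →  V:6 E:3  edges: 1-p->0 6-p->7 7-p->7
2. fire R0 via {0↦0, 1↦6, 2↦7}  →  V:4 E:1  edges: 1-p->0
normal form: no rule applies after step 2
NF edges: [(1, 0, 'p')]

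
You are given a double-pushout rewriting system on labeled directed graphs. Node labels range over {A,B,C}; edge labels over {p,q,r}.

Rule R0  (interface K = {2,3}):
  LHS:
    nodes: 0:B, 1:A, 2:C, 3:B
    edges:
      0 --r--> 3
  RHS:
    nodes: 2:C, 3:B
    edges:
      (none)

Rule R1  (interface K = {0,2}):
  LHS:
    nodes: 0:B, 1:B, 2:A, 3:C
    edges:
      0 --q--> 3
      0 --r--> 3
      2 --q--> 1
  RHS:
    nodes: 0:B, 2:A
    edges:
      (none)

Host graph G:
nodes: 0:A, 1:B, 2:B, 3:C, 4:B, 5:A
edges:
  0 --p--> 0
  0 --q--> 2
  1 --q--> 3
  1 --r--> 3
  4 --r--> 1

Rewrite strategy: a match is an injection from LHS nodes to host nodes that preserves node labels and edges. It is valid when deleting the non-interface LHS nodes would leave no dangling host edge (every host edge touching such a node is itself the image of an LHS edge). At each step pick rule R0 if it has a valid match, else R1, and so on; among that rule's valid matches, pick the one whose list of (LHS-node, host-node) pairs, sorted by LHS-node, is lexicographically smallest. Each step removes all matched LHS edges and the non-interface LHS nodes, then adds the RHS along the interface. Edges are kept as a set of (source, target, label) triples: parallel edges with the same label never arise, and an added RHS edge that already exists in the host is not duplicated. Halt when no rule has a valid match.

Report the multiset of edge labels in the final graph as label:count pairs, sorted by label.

Answer: p:1

Derivation:
[0] host  ⇒  6 nodes, 5 edges  {0-p->0 0-q->2 1-q->3 1-r->3 4-r->1}
[1] R0 @ {0↦4, 1↦5, 2↦3, 3↦1}  ⇒  4 nodes, 4 edges  {0-p->0 0-q->2 1-q->3 1-r->3}
[2] R1 @ {0↦1, 1↦2, 2↦0, 3↦3}  ⇒  2 nodes, 1 edges  {0-p->0}
halt: no rule applies after step 2
NF edges: [(0, 0, 'p')]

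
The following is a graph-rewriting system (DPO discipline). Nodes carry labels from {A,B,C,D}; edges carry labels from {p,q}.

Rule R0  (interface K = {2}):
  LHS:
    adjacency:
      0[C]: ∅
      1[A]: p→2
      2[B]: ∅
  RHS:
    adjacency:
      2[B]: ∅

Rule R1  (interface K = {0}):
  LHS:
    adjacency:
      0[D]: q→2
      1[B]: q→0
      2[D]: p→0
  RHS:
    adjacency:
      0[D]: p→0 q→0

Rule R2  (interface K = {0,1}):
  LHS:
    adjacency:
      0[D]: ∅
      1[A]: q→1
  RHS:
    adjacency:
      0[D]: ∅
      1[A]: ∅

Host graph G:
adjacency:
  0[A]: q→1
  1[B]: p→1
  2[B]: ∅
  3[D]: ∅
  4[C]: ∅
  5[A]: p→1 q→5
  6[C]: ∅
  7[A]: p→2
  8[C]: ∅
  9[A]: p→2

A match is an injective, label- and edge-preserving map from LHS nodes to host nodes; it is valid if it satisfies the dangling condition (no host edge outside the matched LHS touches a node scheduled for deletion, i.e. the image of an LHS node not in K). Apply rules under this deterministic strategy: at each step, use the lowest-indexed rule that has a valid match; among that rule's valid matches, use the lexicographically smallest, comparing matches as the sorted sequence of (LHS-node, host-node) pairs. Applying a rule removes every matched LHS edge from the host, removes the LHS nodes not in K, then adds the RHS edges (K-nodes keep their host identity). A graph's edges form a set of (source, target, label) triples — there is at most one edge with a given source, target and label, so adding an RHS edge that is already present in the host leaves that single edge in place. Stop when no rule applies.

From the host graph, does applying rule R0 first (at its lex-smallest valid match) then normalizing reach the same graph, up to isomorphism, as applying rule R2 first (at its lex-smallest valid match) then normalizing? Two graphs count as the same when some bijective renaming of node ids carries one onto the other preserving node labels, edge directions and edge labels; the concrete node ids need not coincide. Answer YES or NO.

branch R0-first: apply at {0↦4, 1↦7, 2↦2} → |E|=5, then 3 more step(s) → NF |V|=4 |E|=2 V={0:A, 1:B, 2:B, 3:D} E=0-q->1 1-p->1
branch R2-first: apply at {0↦3, 1↦5} → |E|=5, then 3 more step(s) → NF |V|=4 |E|=2 V={0:A, 1:B, 2:B, 3:D} E=0-q->1 1-p->1
graphs isomorphic (equal up to label-preserving node renaming)

Answer: YES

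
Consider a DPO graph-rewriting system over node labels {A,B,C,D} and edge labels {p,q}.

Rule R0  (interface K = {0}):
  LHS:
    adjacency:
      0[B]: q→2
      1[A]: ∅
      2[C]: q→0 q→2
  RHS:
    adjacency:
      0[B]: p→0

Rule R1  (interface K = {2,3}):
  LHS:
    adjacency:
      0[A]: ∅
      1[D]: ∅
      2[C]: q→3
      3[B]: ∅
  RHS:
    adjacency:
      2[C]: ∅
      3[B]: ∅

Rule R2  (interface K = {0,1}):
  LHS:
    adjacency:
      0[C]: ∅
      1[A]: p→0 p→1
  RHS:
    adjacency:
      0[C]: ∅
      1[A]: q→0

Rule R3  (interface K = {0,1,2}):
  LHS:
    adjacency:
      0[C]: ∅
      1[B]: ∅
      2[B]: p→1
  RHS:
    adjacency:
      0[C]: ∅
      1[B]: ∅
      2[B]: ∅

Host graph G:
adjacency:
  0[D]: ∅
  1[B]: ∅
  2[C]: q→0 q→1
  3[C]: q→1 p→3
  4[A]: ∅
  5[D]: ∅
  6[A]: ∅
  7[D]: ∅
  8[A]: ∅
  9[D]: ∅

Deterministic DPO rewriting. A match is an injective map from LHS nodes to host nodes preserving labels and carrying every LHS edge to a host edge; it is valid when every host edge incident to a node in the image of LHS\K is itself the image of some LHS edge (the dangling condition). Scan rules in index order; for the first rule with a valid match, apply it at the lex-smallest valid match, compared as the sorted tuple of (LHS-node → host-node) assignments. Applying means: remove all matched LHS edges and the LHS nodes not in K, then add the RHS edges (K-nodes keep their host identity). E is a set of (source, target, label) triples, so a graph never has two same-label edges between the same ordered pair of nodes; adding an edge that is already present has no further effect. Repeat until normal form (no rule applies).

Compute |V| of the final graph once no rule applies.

Answer: 6

Derivation:
start.  V:10 E:4  edges: 2-q->0 2-q->1 3-q->1 3-p->3
1. fire R1 via {0↦4, 1↦5, 2↦2, 3↦1}  →  V:8 E:3  edges: 2-q->0 3-q->1 3-p->3
2. fire R1 via {0↦6, 1↦7, 2↦3, 3↦1}  →  V:6 E:2  edges: 2-q->0 3-p->3
final graph: no rule applies after step 2
NF nodes: {0:D, 1:B, 2:C, 3:C, 8:A, 9:D}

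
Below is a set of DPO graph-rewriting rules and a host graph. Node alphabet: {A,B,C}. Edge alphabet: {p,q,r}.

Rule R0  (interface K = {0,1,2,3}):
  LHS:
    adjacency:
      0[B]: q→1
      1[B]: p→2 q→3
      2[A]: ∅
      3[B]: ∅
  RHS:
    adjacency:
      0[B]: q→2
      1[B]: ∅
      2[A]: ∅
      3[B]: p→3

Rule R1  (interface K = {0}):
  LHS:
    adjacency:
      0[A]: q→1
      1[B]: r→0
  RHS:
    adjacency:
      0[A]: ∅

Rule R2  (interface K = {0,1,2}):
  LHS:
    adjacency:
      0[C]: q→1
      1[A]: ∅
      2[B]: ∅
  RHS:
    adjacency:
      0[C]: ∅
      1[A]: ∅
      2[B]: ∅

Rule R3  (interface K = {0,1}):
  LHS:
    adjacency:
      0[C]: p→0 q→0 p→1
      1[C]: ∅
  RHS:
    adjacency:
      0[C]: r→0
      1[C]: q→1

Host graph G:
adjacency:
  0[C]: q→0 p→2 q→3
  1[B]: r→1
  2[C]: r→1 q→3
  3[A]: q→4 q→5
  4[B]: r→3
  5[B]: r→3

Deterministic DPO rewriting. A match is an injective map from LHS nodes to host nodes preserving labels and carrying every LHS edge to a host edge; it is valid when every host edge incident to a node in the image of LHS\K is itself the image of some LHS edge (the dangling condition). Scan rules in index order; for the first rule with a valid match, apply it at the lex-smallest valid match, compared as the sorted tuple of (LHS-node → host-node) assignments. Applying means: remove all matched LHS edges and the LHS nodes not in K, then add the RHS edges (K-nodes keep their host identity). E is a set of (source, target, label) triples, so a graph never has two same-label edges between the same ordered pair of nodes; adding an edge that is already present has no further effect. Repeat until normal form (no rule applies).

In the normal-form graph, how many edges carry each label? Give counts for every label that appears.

start.  V:6 E:10  edges: 0-q->0 0-p->2 0-q->3 1-r->1 2-r->1 2-q->3 3-q->4 3-q->5 4-r->3 5-r->3
1. fire R1 via {0↦3, 1↦4}  →  V:5 E:8  edges: 0-q->0 0-p->2 0-q->3 1-r->1 2-r->1 2-q->3 3-q->5 5-r->3
2. fire R1 via {0↦3, 1↦5}  →  V:4 E:6  edges: 0-q->0 0-p->2 0-q->3 1-r->1 2-r->1 2-q->3
3. fire R2 via {0↦0, 1↦3, 2↦1}  →  V:4 E:5  edges: 0-q->0 0-p->2 1-r->1 2-r->1 2-q->3
4. fire R2 via {0↦2, 1↦3, 2↦1}  →  V:4 E:4  edges: 0-q->0 0-p->2 1-r->1 2-r->1
final graph: no rule applies after step 4
NF edges: [(0, 0, 'q'), (0, 2, 'p'), (1, 1, 'r'), (2, 1, 'r')]

Answer: p:1 q:1 r:2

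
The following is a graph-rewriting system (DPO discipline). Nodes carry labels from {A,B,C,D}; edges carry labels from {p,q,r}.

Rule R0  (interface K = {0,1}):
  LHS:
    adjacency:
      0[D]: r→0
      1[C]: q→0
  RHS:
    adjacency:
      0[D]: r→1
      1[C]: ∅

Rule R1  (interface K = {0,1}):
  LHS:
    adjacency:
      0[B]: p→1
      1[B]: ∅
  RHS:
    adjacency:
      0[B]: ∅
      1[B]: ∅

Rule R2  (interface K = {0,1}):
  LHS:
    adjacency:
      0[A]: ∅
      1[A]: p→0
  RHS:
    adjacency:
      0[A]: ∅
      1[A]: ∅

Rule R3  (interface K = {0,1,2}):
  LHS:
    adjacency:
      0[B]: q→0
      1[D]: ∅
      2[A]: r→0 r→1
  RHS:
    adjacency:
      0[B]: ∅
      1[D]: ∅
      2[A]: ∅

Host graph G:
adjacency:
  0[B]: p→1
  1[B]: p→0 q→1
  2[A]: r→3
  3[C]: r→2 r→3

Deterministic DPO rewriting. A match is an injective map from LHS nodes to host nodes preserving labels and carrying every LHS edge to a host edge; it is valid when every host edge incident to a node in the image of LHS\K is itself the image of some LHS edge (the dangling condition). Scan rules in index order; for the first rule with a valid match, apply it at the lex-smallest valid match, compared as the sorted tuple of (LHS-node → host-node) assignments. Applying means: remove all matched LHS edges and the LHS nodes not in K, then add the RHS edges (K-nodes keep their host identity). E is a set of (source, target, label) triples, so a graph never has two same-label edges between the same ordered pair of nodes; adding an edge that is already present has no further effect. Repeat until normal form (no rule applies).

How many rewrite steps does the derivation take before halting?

Answer: 2

Derivation:
start.  V:4 E:6  edges: 0-p->1 1-p->0 1-q->1 2-r->3 3-r->2 3-r->3
1. fire R1 via {0↦0, 1↦1}  →  V:4 E:5  edges: 1-p->0 1-q->1 2-r->3 3-r->2 3-r->3
2. fire R1 via {0↦1, 1↦0}  →  V:4 E:4  edges: 1-q->1 2-r->3 3-r->2 3-r->3
normal form: no rule applies after step 2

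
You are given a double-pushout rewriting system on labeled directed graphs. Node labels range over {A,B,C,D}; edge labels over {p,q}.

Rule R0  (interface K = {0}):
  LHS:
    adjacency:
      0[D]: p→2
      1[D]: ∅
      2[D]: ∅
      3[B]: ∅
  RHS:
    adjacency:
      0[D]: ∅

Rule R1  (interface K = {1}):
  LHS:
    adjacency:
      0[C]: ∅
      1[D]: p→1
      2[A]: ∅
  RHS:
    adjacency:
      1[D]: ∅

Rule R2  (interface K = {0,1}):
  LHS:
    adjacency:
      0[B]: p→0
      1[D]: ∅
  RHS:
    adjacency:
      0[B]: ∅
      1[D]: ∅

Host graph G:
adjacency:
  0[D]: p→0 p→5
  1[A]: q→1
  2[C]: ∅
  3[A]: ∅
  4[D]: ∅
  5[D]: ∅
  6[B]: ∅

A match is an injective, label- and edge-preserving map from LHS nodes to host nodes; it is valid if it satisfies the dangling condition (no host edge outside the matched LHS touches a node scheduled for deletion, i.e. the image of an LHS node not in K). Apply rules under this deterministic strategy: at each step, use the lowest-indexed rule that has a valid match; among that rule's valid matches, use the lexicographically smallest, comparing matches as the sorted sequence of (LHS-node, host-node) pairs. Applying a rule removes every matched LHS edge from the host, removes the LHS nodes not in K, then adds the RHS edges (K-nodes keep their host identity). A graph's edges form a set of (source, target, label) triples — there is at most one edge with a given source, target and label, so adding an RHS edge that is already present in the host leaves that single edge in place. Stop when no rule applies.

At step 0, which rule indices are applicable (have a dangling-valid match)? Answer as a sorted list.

Answer: [R0,R1]

Steps:
R0: 1 valid match — {0↦0, 1↦4, 2↦5, 3↦6}
R1: 1 valid match — {0↦2, 1↦0, 2↦3}
R2: no valid match — LHS pattern not found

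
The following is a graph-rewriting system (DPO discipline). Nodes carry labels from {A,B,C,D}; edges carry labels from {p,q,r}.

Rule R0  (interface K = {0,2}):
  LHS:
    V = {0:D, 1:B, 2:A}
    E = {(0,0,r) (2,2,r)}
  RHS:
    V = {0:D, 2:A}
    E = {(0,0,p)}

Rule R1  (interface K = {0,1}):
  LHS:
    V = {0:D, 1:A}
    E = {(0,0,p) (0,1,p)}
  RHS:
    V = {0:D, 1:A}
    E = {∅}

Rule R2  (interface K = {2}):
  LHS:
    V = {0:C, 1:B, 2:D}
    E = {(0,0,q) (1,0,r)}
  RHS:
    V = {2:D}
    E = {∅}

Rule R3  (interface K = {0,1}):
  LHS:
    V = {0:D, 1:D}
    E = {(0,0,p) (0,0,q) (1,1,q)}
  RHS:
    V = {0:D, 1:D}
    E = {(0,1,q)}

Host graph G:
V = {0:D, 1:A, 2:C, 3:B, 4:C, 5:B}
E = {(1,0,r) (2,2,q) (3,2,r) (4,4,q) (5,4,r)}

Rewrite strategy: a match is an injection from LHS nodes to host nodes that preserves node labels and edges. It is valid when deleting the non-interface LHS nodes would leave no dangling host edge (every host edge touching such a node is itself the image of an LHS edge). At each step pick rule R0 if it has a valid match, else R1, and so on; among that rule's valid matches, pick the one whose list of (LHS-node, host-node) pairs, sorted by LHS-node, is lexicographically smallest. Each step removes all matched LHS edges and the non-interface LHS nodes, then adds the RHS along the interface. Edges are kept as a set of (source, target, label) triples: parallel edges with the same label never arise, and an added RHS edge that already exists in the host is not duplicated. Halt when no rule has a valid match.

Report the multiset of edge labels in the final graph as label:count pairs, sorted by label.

Answer: r:1

Steps:
initial: |V|=6 |E|=5  E = 1-r->0 2-q->2 3-r->2 4-q->4 5-r->4
step 1: apply R2 at {0↦2, 1↦3, 2↦0}  → |V|=4 |E|=3  E = 1-r->0 4-q->4 5-r->4
step 2: apply R2 at {0↦4, 1↦5, 2↦0}  → |V|=2 |E|=1  E = 1-r->0
halt: no rule applies after step 2
NF edges: [(1, 0, 'r')]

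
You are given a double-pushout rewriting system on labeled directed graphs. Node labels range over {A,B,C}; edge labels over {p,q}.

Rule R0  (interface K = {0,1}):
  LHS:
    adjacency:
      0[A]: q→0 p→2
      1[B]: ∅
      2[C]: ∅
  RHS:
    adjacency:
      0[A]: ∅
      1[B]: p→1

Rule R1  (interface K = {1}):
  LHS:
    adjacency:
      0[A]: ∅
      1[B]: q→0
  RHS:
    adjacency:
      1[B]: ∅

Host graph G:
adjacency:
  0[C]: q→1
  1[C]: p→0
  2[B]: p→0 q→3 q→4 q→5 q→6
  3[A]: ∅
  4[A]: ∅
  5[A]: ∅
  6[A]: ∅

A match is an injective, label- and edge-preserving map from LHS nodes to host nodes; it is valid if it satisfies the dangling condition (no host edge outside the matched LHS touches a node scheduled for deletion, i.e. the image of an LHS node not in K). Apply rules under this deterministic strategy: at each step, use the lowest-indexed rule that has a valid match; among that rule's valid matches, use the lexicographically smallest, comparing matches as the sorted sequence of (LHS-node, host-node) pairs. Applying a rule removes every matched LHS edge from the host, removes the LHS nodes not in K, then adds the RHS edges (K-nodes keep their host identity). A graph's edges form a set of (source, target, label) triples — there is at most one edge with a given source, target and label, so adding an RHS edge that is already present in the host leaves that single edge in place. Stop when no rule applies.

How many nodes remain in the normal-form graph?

[0] host  ⇒  7 nodes, 7 edges  {0-q->1 1-p->0 2-p->0 2-q->3 2-q->4 2-q->5 2-q->6}
[1] R1 @ {0↦3, 1↦2}  ⇒  6 nodes, 6 edges  {0-q->1 1-p->0 2-p->0 2-q->4 2-q->5 2-q->6}
[2] R1 @ {0↦4, 1↦2}  ⇒  5 nodes, 5 edges  {0-q->1 1-p->0 2-p->0 2-q->5 2-q->6}
[3] R1 @ {0↦5, 1↦2}  ⇒  4 nodes, 4 edges  {0-q->1 1-p->0 2-p->0 2-q->6}
[4] R1 @ {0↦6, 1↦2}  ⇒  3 nodes, 3 edges  {0-q->1 1-p->0 2-p->0}
final graph: no rule applies after step 4
NF nodes: {0:C, 1:C, 2:B}

Answer: 3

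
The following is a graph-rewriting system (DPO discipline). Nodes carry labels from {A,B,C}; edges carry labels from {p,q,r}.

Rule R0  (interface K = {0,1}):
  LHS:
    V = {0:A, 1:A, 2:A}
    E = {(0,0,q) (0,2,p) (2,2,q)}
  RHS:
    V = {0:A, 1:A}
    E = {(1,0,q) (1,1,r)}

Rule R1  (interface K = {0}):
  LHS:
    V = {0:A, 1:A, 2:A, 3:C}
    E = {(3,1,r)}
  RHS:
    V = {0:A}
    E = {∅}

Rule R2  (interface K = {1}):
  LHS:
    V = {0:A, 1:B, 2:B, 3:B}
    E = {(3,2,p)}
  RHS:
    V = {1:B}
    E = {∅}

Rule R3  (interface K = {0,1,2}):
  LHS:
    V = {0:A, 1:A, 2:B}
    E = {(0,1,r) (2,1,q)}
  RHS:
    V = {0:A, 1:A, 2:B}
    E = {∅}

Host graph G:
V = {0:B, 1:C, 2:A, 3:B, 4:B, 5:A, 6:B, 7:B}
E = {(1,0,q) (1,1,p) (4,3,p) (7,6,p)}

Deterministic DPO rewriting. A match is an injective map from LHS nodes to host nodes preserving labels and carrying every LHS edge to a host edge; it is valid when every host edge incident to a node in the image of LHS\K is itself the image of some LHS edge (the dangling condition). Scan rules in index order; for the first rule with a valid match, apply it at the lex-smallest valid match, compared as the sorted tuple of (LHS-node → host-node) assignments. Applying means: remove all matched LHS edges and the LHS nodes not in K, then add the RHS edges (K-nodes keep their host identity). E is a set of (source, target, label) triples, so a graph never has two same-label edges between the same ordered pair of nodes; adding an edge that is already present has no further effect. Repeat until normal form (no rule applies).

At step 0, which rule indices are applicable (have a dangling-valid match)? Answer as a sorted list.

R0: no valid match — LHS pattern not found
R1: no valid match — LHS pattern not found
R2: 12 valid matches — {0↦2, 1↦0, 2↦3, 3↦4}, {0↦2, 1↦0, 2↦6, 3↦7}, {0↦2, 1↦3, 2↦6, 3↦7} (+9 more)
R3: no valid match — LHS pattern not found

Answer: [R2]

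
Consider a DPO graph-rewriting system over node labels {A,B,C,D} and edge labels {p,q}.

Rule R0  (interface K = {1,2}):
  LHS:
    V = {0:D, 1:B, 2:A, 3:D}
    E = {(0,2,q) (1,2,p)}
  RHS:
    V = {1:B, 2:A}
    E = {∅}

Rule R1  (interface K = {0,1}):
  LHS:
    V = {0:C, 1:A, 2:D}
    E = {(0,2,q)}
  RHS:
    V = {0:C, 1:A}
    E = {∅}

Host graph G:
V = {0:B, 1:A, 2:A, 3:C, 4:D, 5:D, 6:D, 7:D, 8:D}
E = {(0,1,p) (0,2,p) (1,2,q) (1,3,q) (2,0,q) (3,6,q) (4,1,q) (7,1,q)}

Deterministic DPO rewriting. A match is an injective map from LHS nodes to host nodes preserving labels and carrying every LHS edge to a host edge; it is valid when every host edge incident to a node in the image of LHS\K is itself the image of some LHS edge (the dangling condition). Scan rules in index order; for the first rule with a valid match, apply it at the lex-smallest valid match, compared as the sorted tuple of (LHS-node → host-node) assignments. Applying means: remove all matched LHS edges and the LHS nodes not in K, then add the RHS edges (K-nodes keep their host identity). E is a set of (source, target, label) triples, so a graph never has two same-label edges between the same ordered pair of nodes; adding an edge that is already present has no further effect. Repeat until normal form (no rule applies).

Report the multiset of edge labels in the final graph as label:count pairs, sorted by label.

initial: |V|=9 |E|=8  E = 0-p->1 0-p->2 1-q->2 1-q->3 2-q->0 3-q->6 4-q->1 7-q->1
step 1: apply R0 at {0↦4, 1↦0, 2↦1, 3↦5}  → |V|=7 |E|=6  E = 0-p->2 1-q->2 1-q->3 2-q->0 3-q->6 7-q->1
step 2: apply R1 at {0↦3, 1↦1, 2↦6}  → |V|=6 |E|=5  E = 0-p->2 1-q->2 1-q->3 2-q->0 7-q->1
normal form: no rule applies after step 2
NF edges: [(0, 2, 'p'), (1, 2, 'q'), (1, 3, 'q'), (2, 0, 'q'), (7, 1, 'q')]

Answer: p:1 q:4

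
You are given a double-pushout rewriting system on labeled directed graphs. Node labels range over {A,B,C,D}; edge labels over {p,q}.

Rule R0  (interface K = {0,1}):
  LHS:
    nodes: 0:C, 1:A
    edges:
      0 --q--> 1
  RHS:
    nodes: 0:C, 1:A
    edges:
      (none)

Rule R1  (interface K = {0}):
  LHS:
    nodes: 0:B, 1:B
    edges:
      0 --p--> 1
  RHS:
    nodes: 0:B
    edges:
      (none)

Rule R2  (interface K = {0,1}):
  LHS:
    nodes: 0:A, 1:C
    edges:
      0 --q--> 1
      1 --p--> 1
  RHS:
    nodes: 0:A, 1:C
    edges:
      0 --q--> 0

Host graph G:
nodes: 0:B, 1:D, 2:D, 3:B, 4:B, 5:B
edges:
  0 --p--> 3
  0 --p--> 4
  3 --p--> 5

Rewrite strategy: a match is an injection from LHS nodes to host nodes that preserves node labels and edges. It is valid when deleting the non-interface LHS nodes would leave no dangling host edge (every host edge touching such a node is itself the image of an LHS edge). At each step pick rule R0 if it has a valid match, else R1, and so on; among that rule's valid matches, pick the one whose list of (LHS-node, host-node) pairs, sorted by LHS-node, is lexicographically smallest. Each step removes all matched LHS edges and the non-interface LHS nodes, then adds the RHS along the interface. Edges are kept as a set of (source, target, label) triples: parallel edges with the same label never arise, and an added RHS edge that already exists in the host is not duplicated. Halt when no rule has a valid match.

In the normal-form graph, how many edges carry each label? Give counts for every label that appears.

Answer: (no edges)

Steps:
[0] host  ⇒  6 nodes, 3 edges  {0-p->3 0-p->4 3-p->5}
[1] R1 @ {0↦0, 1↦4}  ⇒  5 nodes, 2 edges  {0-p->3 3-p->5}
[2] R1 @ {0↦3, 1↦5}  ⇒  4 nodes, 1 edges  {0-p->3}
[3] R1 @ {0↦0, 1↦3}  ⇒  3 nodes, 0 edges  {∅}
halt: no rule applies after step 3
NF edges: []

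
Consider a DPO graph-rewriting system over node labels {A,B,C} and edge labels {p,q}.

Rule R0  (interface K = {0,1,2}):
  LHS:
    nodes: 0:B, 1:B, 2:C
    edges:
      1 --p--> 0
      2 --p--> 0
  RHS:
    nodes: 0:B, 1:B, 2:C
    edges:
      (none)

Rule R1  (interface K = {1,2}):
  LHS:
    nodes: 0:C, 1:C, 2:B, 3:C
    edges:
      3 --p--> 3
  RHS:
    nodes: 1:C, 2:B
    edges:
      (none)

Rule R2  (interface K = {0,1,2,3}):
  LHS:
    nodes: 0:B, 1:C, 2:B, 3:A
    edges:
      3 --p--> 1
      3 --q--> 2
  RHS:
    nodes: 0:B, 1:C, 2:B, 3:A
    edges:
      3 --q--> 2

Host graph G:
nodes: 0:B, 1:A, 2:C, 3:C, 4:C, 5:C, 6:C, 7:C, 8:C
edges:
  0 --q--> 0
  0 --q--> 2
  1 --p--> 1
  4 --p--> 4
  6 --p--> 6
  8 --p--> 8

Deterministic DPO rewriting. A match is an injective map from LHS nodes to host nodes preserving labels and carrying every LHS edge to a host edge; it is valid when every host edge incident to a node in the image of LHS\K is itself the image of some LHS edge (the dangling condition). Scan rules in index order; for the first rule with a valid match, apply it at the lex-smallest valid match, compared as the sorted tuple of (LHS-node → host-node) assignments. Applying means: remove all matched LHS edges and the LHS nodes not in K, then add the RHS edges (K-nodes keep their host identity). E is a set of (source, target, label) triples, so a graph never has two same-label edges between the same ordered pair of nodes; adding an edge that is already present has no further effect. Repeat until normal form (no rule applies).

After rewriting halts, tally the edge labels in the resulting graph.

Answer: p:1 q:2

Steps:
start.  V:9 E:6  edges: 0-q->0 0-q->2 1-p->1 4-p->4 6-p->6 8-p->8
1. fire R1 via {0↦3, 1↦2, 2↦0, 3↦4}  →  V:7 E:5  edges: 0-q->0 0-q->2 1-p->1 6-p->6 8-p->8
2. fire R1 via {0↦5, 1↦2, 2↦0, 3↦6}  →  V:5 E:4  edges: 0-q->0 0-q->2 1-p->1 8-p->8
3. fire R1 via {0↦7, 1↦2, 2↦0, 3↦8}  →  V:3 E:3  edges: 0-q->0 0-q->2 1-p->1
halt: no rule applies after step 3
NF edges: [(0, 0, 'q'), (0, 2, 'q'), (1, 1, 'p')]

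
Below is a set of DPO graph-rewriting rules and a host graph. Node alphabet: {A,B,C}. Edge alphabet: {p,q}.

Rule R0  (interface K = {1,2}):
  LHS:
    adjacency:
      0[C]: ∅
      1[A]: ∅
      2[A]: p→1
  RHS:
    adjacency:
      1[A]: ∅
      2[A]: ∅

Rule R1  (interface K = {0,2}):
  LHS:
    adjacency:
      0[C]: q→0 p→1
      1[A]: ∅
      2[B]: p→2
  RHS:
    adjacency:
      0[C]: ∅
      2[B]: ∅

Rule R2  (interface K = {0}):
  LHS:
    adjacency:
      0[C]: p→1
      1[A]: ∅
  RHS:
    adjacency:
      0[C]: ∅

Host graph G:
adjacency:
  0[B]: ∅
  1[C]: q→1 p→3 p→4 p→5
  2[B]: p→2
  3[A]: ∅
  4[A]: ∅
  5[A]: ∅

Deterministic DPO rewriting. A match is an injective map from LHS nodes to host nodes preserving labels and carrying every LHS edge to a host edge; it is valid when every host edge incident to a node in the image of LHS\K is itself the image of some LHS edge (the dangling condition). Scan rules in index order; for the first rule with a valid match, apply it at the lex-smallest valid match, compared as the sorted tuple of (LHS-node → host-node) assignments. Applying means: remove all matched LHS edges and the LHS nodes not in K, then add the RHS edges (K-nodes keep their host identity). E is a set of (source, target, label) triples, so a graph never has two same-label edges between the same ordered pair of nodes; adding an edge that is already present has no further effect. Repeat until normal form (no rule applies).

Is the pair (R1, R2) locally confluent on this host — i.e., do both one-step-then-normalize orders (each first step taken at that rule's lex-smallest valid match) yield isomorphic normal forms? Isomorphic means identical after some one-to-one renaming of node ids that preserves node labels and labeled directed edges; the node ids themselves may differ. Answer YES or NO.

Answer: YES

Steps:
branch R1-first: apply at {0↦1, 1↦3, 2↦2} → |E|=2, then 2 more step(s) → NF |V|=3 |E|=0 V={0:B, 1:C, 2:B} E=∅
branch R2-first: apply at {0↦1, 1↦3} → |E|=4, then 2 more step(s) → NF |V|=3 |E|=0 V={0:B, 1:C, 2:B} E=∅
graphs isomorphic (equal up to label-preserving node renaming)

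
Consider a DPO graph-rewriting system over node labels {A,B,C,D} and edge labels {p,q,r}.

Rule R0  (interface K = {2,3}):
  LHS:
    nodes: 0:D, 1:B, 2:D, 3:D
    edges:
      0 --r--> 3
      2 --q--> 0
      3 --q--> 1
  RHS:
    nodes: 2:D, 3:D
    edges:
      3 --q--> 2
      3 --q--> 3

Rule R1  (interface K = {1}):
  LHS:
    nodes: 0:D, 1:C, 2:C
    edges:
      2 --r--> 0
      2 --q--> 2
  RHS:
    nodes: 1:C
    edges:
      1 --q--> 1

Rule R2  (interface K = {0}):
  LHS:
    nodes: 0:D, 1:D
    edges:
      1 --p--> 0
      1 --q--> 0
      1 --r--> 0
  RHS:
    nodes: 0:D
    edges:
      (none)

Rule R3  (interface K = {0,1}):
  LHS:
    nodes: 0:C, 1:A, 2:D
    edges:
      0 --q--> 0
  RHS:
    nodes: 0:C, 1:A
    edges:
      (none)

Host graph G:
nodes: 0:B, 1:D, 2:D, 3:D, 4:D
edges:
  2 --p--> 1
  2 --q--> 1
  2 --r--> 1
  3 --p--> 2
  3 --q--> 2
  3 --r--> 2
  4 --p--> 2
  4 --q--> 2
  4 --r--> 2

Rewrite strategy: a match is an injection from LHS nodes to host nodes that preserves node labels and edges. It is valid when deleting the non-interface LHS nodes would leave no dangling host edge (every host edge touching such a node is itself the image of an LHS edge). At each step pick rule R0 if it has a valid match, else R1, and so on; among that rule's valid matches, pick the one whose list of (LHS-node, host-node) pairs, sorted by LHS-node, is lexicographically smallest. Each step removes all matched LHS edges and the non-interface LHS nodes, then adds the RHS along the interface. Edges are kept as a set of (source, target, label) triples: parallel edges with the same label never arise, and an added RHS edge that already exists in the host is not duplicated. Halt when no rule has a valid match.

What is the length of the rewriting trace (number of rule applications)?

Answer: 3

Derivation:
initial: |V|=5 |E|=9  E = 2-p->1 2-q->1 2-r->1 3-p->2 3-q->2 3-r->2 4-p->2 4-q->2 4-r->2
step 1: apply R2 at {0↦2, 1↦3}  → |V|=4 |E|=6  E = 2-p->1 2-q->1 2-r->1 4-p->2 4-q->2 4-r->2
step 2: apply R2 at {0↦2, 1↦4}  → |V|=3 |E|=3  E = 2-p->1 2-q->1 2-r->1
step 3: apply R2 at {0↦1, 1↦2}  → |V|=2 |E|=0  E = ∅
normal form: no rule applies after step 3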